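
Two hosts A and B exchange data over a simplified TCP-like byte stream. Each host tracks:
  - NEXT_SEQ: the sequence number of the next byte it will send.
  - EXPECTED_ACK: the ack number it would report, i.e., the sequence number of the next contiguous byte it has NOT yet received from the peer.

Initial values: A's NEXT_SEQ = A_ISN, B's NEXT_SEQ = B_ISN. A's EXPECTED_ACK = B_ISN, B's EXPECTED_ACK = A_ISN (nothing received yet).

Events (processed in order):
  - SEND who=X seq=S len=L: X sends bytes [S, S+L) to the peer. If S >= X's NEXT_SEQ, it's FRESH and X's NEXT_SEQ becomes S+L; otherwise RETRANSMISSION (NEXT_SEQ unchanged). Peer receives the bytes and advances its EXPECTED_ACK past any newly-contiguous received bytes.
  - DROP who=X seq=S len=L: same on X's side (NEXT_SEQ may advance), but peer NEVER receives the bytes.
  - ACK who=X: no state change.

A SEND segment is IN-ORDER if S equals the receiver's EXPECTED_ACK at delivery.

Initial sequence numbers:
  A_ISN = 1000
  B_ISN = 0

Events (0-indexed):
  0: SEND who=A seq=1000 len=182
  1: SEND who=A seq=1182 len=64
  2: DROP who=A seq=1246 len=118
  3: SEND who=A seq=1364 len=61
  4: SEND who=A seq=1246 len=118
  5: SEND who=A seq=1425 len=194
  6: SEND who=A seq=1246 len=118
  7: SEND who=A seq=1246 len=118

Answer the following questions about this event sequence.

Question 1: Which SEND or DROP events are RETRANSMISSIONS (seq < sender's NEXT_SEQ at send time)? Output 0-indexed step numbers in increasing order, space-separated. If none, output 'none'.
Step 0: SEND seq=1000 -> fresh
Step 1: SEND seq=1182 -> fresh
Step 2: DROP seq=1246 -> fresh
Step 3: SEND seq=1364 -> fresh
Step 4: SEND seq=1246 -> retransmit
Step 5: SEND seq=1425 -> fresh
Step 6: SEND seq=1246 -> retransmit
Step 7: SEND seq=1246 -> retransmit

Answer: 4 6 7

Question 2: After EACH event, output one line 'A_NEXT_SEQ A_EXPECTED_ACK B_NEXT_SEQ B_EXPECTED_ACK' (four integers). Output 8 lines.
1182 0 0 1182
1246 0 0 1246
1364 0 0 1246
1425 0 0 1246
1425 0 0 1425
1619 0 0 1619
1619 0 0 1619
1619 0 0 1619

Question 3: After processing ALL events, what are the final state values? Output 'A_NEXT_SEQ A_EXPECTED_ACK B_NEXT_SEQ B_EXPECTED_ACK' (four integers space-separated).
Answer: 1619 0 0 1619

Derivation:
After event 0: A_seq=1182 A_ack=0 B_seq=0 B_ack=1182
After event 1: A_seq=1246 A_ack=0 B_seq=0 B_ack=1246
After event 2: A_seq=1364 A_ack=0 B_seq=0 B_ack=1246
After event 3: A_seq=1425 A_ack=0 B_seq=0 B_ack=1246
After event 4: A_seq=1425 A_ack=0 B_seq=0 B_ack=1425
After event 5: A_seq=1619 A_ack=0 B_seq=0 B_ack=1619
After event 6: A_seq=1619 A_ack=0 B_seq=0 B_ack=1619
After event 7: A_seq=1619 A_ack=0 B_seq=0 B_ack=1619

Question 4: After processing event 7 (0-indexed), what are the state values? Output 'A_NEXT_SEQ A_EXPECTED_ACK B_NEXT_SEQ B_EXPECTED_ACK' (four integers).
After event 0: A_seq=1182 A_ack=0 B_seq=0 B_ack=1182
After event 1: A_seq=1246 A_ack=0 B_seq=0 B_ack=1246
After event 2: A_seq=1364 A_ack=0 B_seq=0 B_ack=1246
After event 3: A_seq=1425 A_ack=0 B_seq=0 B_ack=1246
After event 4: A_seq=1425 A_ack=0 B_seq=0 B_ack=1425
After event 5: A_seq=1619 A_ack=0 B_seq=0 B_ack=1619
After event 6: A_seq=1619 A_ack=0 B_seq=0 B_ack=1619
After event 7: A_seq=1619 A_ack=0 B_seq=0 B_ack=1619

1619 0 0 1619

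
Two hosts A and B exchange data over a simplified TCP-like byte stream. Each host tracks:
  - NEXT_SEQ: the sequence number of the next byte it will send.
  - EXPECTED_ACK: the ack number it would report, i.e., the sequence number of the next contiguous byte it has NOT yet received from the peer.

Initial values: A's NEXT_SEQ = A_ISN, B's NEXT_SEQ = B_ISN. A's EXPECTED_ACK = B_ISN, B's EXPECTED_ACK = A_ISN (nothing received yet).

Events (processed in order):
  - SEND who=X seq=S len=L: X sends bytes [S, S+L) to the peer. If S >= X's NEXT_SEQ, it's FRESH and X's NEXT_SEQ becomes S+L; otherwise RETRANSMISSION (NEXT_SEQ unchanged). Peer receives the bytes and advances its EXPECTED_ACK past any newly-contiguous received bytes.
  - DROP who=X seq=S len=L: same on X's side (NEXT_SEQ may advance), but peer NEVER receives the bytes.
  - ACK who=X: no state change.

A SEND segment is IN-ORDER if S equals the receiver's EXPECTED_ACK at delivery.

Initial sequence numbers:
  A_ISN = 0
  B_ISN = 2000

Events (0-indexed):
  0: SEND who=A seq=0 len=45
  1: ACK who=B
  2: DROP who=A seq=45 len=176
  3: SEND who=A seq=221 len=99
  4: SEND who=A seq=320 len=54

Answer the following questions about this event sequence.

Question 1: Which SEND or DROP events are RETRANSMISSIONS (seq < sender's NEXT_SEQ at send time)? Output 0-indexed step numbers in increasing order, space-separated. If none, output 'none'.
Step 0: SEND seq=0 -> fresh
Step 2: DROP seq=45 -> fresh
Step 3: SEND seq=221 -> fresh
Step 4: SEND seq=320 -> fresh

Answer: none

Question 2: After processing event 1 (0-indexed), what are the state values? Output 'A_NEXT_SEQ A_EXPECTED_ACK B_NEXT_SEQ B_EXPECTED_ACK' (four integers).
After event 0: A_seq=45 A_ack=2000 B_seq=2000 B_ack=45
After event 1: A_seq=45 A_ack=2000 B_seq=2000 B_ack=45

45 2000 2000 45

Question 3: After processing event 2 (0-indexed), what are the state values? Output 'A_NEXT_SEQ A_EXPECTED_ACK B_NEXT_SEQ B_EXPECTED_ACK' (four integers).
After event 0: A_seq=45 A_ack=2000 B_seq=2000 B_ack=45
After event 1: A_seq=45 A_ack=2000 B_seq=2000 B_ack=45
After event 2: A_seq=221 A_ack=2000 B_seq=2000 B_ack=45

221 2000 2000 45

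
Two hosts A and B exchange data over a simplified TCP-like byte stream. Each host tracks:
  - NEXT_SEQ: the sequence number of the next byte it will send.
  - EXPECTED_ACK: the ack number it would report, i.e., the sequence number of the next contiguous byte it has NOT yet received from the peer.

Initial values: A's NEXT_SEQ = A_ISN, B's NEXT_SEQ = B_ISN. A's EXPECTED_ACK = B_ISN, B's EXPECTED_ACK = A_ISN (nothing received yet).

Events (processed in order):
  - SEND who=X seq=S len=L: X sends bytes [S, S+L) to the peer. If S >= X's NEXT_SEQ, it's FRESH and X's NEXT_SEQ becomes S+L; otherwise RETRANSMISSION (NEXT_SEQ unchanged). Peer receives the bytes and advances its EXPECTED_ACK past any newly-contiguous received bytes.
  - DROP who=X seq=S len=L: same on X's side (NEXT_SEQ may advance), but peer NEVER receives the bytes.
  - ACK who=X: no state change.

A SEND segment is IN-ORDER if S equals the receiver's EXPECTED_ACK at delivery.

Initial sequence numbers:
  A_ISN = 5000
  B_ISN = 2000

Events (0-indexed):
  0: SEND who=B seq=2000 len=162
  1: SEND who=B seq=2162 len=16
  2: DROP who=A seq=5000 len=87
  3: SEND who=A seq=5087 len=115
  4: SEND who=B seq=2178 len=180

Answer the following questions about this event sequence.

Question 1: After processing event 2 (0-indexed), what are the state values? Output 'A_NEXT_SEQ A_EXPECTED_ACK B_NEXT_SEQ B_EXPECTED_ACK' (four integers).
After event 0: A_seq=5000 A_ack=2162 B_seq=2162 B_ack=5000
After event 1: A_seq=5000 A_ack=2178 B_seq=2178 B_ack=5000
After event 2: A_seq=5087 A_ack=2178 B_seq=2178 B_ack=5000

5087 2178 2178 5000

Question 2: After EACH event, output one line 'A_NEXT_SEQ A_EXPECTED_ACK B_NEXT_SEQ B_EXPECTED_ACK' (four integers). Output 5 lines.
5000 2162 2162 5000
5000 2178 2178 5000
5087 2178 2178 5000
5202 2178 2178 5000
5202 2358 2358 5000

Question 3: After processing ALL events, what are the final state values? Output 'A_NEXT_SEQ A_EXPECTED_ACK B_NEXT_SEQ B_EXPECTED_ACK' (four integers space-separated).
Answer: 5202 2358 2358 5000

Derivation:
After event 0: A_seq=5000 A_ack=2162 B_seq=2162 B_ack=5000
After event 1: A_seq=5000 A_ack=2178 B_seq=2178 B_ack=5000
After event 2: A_seq=5087 A_ack=2178 B_seq=2178 B_ack=5000
After event 3: A_seq=5202 A_ack=2178 B_seq=2178 B_ack=5000
After event 4: A_seq=5202 A_ack=2358 B_seq=2358 B_ack=5000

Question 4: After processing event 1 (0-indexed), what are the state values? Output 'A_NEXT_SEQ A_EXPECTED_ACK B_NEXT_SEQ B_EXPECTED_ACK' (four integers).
After event 0: A_seq=5000 A_ack=2162 B_seq=2162 B_ack=5000
After event 1: A_seq=5000 A_ack=2178 B_seq=2178 B_ack=5000

5000 2178 2178 5000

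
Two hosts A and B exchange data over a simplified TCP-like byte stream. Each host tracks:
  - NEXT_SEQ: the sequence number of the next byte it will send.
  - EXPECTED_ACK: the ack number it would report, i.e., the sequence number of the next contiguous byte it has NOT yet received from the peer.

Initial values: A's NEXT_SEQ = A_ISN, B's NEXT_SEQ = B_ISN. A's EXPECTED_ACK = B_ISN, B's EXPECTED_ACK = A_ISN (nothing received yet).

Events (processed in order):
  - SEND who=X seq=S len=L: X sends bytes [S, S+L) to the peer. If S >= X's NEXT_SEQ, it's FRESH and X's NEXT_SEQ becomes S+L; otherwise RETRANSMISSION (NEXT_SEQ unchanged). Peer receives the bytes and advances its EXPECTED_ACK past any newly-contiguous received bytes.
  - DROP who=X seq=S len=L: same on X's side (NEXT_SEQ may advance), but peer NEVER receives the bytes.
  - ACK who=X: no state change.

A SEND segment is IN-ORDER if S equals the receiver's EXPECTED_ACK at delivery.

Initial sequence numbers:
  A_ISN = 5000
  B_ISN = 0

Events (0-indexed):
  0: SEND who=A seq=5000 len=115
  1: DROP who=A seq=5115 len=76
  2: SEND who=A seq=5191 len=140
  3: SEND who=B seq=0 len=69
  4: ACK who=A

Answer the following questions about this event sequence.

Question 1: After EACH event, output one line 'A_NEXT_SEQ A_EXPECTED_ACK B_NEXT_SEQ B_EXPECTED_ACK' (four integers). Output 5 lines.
5115 0 0 5115
5191 0 0 5115
5331 0 0 5115
5331 69 69 5115
5331 69 69 5115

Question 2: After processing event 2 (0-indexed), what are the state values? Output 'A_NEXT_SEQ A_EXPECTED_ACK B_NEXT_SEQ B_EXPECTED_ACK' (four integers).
After event 0: A_seq=5115 A_ack=0 B_seq=0 B_ack=5115
After event 1: A_seq=5191 A_ack=0 B_seq=0 B_ack=5115
After event 2: A_seq=5331 A_ack=0 B_seq=0 B_ack=5115

5331 0 0 5115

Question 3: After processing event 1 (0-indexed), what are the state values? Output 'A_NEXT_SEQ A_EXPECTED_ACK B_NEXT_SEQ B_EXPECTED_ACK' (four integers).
After event 0: A_seq=5115 A_ack=0 B_seq=0 B_ack=5115
After event 1: A_seq=5191 A_ack=0 B_seq=0 B_ack=5115

5191 0 0 5115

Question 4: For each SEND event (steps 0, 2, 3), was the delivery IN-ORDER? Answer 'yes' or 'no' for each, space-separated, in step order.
Answer: yes no yes

Derivation:
Step 0: SEND seq=5000 -> in-order
Step 2: SEND seq=5191 -> out-of-order
Step 3: SEND seq=0 -> in-order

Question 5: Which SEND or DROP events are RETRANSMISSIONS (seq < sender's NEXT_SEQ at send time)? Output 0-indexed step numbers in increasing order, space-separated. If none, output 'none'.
Answer: none

Derivation:
Step 0: SEND seq=5000 -> fresh
Step 1: DROP seq=5115 -> fresh
Step 2: SEND seq=5191 -> fresh
Step 3: SEND seq=0 -> fresh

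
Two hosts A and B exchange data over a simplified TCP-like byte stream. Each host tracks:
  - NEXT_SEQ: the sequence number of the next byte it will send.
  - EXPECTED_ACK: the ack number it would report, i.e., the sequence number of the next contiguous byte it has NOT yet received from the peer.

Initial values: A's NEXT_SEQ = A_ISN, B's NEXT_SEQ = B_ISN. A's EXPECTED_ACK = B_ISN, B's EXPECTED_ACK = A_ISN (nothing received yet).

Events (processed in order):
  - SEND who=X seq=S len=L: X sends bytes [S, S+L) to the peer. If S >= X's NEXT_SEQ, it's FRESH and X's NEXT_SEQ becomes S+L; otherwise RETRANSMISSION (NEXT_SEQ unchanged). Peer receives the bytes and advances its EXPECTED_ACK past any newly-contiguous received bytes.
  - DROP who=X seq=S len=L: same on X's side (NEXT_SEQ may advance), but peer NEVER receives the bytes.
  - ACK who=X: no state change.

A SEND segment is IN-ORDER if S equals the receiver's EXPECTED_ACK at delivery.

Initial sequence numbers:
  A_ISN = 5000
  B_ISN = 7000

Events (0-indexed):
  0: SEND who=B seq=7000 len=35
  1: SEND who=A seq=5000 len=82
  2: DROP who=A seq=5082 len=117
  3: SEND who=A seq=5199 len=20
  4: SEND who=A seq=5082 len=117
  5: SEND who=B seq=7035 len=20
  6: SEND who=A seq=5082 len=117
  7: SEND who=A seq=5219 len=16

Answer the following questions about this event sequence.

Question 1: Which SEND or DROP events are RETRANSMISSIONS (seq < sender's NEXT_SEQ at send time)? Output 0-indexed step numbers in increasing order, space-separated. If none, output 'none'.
Answer: 4 6

Derivation:
Step 0: SEND seq=7000 -> fresh
Step 1: SEND seq=5000 -> fresh
Step 2: DROP seq=5082 -> fresh
Step 3: SEND seq=5199 -> fresh
Step 4: SEND seq=5082 -> retransmit
Step 5: SEND seq=7035 -> fresh
Step 6: SEND seq=5082 -> retransmit
Step 7: SEND seq=5219 -> fresh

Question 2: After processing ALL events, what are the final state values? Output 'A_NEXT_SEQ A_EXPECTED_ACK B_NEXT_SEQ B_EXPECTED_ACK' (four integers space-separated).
After event 0: A_seq=5000 A_ack=7035 B_seq=7035 B_ack=5000
After event 1: A_seq=5082 A_ack=7035 B_seq=7035 B_ack=5082
After event 2: A_seq=5199 A_ack=7035 B_seq=7035 B_ack=5082
After event 3: A_seq=5219 A_ack=7035 B_seq=7035 B_ack=5082
After event 4: A_seq=5219 A_ack=7035 B_seq=7035 B_ack=5219
After event 5: A_seq=5219 A_ack=7055 B_seq=7055 B_ack=5219
After event 6: A_seq=5219 A_ack=7055 B_seq=7055 B_ack=5219
After event 7: A_seq=5235 A_ack=7055 B_seq=7055 B_ack=5235

Answer: 5235 7055 7055 5235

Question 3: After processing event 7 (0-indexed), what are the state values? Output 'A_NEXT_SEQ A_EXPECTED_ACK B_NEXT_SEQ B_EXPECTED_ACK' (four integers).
After event 0: A_seq=5000 A_ack=7035 B_seq=7035 B_ack=5000
After event 1: A_seq=5082 A_ack=7035 B_seq=7035 B_ack=5082
After event 2: A_seq=5199 A_ack=7035 B_seq=7035 B_ack=5082
After event 3: A_seq=5219 A_ack=7035 B_seq=7035 B_ack=5082
After event 4: A_seq=5219 A_ack=7035 B_seq=7035 B_ack=5219
After event 5: A_seq=5219 A_ack=7055 B_seq=7055 B_ack=5219
After event 6: A_seq=5219 A_ack=7055 B_seq=7055 B_ack=5219
After event 7: A_seq=5235 A_ack=7055 B_seq=7055 B_ack=5235

5235 7055 7055 5235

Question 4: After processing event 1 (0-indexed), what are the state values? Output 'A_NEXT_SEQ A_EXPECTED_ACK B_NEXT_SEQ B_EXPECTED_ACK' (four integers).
After event 0: A_seq=5000 A_ack=7035 B_seq=7035 B_ack=5000
After event 1: A_seq=5082 A_ack=7035 B_seq=7035 B_ack=5082

5082 7035 7035 5082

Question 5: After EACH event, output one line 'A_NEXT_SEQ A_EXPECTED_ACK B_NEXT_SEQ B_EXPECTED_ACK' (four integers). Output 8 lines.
5000 7035 7035 5000
5082 7035 7035 5082
5199 7035 7035 5082
5219 7035 7035 5082
5219 7035 7035 5219
5219 7055 7055 5219
5219 7055 7055 5219
5235 7055 7055 5235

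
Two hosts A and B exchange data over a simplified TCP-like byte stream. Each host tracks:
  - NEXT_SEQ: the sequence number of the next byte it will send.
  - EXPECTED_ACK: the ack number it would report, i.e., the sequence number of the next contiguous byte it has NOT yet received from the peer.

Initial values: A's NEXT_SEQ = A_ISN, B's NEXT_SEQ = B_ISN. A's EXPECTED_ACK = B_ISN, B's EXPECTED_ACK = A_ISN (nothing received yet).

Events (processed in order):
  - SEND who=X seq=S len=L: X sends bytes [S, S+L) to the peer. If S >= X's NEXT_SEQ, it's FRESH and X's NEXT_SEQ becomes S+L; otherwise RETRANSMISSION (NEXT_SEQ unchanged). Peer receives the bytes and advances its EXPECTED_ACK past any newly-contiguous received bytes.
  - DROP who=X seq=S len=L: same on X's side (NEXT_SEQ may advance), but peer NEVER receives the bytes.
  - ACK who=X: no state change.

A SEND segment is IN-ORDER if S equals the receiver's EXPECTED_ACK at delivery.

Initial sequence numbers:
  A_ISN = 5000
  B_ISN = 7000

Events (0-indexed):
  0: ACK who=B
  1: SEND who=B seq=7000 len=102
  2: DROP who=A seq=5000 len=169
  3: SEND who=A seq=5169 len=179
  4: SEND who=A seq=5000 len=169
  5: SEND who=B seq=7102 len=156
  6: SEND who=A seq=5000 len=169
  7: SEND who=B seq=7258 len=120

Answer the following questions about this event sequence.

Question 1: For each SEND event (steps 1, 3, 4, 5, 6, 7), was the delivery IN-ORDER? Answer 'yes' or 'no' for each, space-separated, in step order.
Step 1: SEND seq=7000 -> in-order
Step 3: SEND seq=5169 -> out-of-order
Step 4: SEND seq=5000 -> in-order
Step 5: SEND seq=7102 -> in-order
Step 6: SEND seq=5000 -> out-of-order
Step 7: SEND seq=7258 -> in-order

Answer: yes no yes yes no yes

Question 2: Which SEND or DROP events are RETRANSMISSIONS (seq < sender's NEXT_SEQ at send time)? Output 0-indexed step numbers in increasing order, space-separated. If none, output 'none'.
Answer: 4 6

Derivation:
Step 1: SEND seq=7000 -> fresh
Step 2: DROP seq=5000 -> fresh
Step 3: SEND seq=5169 -> fresh
Step 4: SEND seq=5000 -> retransmit
Step 5: SEND seq=7102 -> fresh
Step 6: SEND seq=5000 -> retransmit
Step 7: SEND seq=7258 -> fresh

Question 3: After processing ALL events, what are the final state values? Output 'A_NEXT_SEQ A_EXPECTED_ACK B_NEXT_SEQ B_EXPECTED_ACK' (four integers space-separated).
After event 0: A_seq=5000 A_ack=7000 B_seq=7000 B_ack=5000
After event 1: A_seq=5000 A_ack=7102 B_seq=7102 B_ack=5000
After event 2: A_seq=5169 A_ack=7102 B_seq=7102 B_ack=5000
After event 3: A_seq=5348 A_ack=7102 B_seq=7102 B_ack=5000
After event 4: A_seq=5348 A_ack=7102 B_seq=7102 B_ack=5348
After event 5: A_seq=5348 A_ack=7258 B_seq=7258 B_ack=5348
After event 6: A_seq=5348 A_ack=7258 B_seq=7258 B_ack=5348
After event 7: A_seq=5348 A_ack=7378 B_seq=7378 B_ack=5348

Answer: 5348 7378 7378 5348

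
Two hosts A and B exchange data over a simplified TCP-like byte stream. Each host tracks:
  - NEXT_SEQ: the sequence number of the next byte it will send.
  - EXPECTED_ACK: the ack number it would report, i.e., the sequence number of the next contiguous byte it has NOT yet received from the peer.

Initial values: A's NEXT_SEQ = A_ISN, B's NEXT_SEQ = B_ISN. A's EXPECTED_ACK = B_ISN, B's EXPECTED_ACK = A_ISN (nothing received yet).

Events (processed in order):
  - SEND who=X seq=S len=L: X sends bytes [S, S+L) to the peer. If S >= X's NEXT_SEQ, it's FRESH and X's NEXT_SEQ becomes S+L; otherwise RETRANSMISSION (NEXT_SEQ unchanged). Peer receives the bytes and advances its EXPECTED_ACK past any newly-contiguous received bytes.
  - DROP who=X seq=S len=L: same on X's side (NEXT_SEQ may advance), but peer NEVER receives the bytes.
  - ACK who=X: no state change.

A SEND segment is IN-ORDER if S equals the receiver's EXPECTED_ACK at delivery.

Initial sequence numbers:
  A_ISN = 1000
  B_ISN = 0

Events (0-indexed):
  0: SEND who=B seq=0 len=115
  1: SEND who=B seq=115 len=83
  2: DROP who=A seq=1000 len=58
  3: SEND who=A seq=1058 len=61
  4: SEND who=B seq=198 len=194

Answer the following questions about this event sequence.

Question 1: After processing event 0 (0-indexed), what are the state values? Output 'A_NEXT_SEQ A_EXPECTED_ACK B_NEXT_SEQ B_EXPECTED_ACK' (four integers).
After event 0: A_seq=1000 A_ack=115 B_seq=115 B_ack=1000

1000 115 115 1000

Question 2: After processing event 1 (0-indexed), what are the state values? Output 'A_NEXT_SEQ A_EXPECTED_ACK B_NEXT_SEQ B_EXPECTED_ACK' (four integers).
After event 0: A_seq=1000 A_ack=115 B_seq=115 B_ack=1000
After event 1: A_seq=1000 A_ack=198 B_seq=198 B_ack=1000

1000 198 198 1000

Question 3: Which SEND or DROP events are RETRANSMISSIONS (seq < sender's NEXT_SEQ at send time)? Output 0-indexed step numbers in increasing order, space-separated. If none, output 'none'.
Step 0: SEND seq=0 -> fresh
Step 1: SEND seq=115 -> fresh
Step 2: DROP seq=1000 -> fresh
Step 3: SEND seq=1058 -> fresh
Step 4: SEND seq=198 -> fresh

Answer: none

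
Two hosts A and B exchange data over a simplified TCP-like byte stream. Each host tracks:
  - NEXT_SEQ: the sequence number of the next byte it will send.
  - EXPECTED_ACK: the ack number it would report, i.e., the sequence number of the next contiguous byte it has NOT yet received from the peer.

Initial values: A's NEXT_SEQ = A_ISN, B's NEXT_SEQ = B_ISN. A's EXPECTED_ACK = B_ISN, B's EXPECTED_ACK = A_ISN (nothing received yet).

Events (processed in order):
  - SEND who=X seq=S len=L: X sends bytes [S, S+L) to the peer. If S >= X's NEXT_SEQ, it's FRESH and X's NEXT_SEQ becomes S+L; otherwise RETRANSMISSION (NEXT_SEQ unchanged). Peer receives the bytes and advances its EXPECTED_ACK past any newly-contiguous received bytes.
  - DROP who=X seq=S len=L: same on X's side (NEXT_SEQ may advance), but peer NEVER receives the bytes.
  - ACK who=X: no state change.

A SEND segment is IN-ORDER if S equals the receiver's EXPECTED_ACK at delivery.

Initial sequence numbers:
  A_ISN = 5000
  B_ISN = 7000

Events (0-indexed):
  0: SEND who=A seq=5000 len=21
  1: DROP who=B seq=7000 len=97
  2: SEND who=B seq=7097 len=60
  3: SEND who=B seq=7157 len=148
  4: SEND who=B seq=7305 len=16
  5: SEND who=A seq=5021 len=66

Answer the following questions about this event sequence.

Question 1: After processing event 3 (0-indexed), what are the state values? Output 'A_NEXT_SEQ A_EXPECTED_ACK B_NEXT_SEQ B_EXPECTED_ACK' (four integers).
After event 0: A_seq=5021 A_ack=7000 B_seq=7000 B_ack=5021
After event 1: A_seq=5021 A_ack=7000 B_seq=7097 B_ack=5021
After event 2: A_seq=5021 A_ack=7000 B_seq=7157 B_ack=5021
After event 3: A_seq=5021 A_ack=7000 B_seq=7305 B_ack=5021

5021 7000 7305 5021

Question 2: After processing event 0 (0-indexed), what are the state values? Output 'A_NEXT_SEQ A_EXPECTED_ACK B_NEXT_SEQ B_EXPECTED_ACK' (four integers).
After event 0: A_seq=5021 A_ack=7000 B_seq=7000 B_ack=5021

5021 7000 7000 5021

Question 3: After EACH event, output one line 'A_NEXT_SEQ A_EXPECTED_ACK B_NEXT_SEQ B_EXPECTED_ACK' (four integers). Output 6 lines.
5021 7000 7000 5021
5021 7000 7097 5021
5021 7000 7157 5021
5021 7000 7305 5021
5021 7000 7321 5021
5087 7000 7321 5087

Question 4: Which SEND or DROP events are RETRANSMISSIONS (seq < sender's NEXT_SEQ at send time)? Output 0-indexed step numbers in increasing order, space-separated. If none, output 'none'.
Step 0: SEND seq=5000 -> fresh
Step 1: DROP seq=7000 -> fresh
Step 2: SEND seq=7097 -> fresh
Step 3: SEND seq=7157 -> fresh
Step 4: SEND seq=7305 -> fresh
Step 5: SEND seq=5021 -> fresh

Answer: none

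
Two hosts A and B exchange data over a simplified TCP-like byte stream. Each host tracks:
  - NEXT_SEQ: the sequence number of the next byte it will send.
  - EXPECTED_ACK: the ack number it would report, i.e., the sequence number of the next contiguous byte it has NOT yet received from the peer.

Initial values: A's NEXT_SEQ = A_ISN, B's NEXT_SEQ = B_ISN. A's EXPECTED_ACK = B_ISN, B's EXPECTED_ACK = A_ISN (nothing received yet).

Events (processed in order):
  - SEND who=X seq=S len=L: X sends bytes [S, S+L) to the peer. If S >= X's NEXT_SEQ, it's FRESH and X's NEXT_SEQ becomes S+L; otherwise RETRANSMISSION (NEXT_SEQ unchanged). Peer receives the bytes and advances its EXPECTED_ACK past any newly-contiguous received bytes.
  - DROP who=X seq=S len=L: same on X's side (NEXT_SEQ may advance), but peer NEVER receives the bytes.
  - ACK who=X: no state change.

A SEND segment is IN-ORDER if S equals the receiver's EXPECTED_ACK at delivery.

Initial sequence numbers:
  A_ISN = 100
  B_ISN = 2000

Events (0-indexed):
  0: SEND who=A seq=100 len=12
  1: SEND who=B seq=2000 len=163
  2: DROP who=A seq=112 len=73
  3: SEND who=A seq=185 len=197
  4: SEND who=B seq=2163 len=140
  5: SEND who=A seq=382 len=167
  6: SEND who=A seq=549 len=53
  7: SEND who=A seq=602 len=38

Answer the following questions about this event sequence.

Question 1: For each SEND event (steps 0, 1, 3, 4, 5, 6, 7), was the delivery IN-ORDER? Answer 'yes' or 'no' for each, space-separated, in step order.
Answer: yes yes no yes no no no

Derivation:
Step 0: SEND seq=100 -> in-order
Step 1: SEND seq=2000 -> in-order
Step 3: SEND seq=185 -> out-of-order
Step 4: SEND seq=2163 -> in-order
Step 5: SEND seq=382 -> out-of-order
Step 6: SEND seq=549 -> out-of-order
Step 7: SEND seq=602 -> out-of-order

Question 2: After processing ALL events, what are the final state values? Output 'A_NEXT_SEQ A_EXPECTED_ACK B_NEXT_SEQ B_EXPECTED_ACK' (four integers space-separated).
After event 0: A_seq=112 A_ack=2000 B_seq=2000 B_ack=112
After event 1: A_seq=112 A_ack=2163 B_seq=2163 B_ack=112
After event 2: A_seq=185 A_ack=2163 B_seq=2163 B_ack=112
After event 3: A_seq=382 A_ack=2163 B_seq=2163 B_ack=112
After event 4: A_seq=382 A_ack=2303 B_seq=2303 B_ack=112
After event 5: A_seq=549 A_ack=2303 B_seq=2303 B_ack=112
After event 6: A_seq=602 A_ack=2303 B_seq=2303 B_ack=112
After event 7: A_seq=640 A_ack=2303 B_seq=2303 B_ack=112

Answer: 640 2303 2303 112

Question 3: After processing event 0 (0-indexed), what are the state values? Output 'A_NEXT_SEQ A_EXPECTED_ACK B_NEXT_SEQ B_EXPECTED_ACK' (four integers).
After event 0: A_seq=112 A_ack=2000 B_seq=2000 B_ack=112

112 2000 2000 112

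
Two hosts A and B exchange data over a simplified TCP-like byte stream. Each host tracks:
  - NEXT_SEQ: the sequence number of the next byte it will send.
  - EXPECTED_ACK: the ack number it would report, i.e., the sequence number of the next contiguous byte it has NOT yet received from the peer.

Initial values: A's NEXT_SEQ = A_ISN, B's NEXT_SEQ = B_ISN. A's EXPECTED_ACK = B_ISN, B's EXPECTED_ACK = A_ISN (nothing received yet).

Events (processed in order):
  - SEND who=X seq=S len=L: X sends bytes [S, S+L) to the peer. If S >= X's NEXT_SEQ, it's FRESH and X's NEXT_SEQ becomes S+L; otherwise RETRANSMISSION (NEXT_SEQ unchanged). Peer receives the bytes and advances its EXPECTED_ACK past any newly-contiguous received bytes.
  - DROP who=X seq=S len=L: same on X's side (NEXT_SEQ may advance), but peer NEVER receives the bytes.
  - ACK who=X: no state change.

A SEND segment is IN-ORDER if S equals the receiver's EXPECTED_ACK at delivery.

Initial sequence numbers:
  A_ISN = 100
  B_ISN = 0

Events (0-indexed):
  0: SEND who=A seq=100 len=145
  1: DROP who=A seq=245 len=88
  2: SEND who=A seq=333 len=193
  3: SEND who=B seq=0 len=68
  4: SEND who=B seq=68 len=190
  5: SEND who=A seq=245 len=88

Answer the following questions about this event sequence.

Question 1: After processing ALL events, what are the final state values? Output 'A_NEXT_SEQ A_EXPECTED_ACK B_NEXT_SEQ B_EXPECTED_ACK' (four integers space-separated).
Answer: 526 258 258 526

Derivation:
After event 0: A_seq=245 A_ack=0 B_seq=0 B_ack=245
After event 1: A_seq=333 A_ack=0 B_seq=0 B_ack=245
After event 2: A_seq=526 A_ack=0 B_seq=0 B_ack=245
After event 3: A_seq=526 A_ack=68 B_seq=68 B_ack=245
After event 4: A_seq=526 A_ack=258 B_seq=258 B_ack=245
After event 5: A_seq=526 A_ack=258 B_seq=258 B_ack=526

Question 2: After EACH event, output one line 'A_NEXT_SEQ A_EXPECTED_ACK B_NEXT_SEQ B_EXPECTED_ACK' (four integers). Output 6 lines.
245 0 0 245
333 0 0 245
526 0 0 245
526 68 68 245
526 258 258 245
526 258 258 526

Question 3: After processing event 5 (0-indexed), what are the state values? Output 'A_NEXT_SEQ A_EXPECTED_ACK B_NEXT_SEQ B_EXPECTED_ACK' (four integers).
After event 0: A_seq=245 A_ack=0 B_seq=0 B_ack=245
After event 1: A_seq=333 A_ack=0 B_seq=0 B_ack=245
After event 2: A_seq=526 A_ack=0 B_seq=0 B_ack=245
After event 3: A_seq=526 A_ack=68 B_seq=68 B_ack=245
After event 4: A_seq=526 A_ack=258 B_seq=258 B_ack=245
After event 5: A_seq=526 A_ack=258 B_seq=258 B_ack=526

526 258 258 526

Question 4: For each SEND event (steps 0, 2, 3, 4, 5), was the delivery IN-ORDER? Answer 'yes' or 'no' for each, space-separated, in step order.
Step 0: SEND seq=100 -> in-order
Step 2: SEND seq=333 -> out-of-order
Step 3: SEND seq=0 -> in-order
Step 4: SEND seq=68 -> in-order
Step 5: SEND seq=245 -> in-order

Answer: yes no yes yes yes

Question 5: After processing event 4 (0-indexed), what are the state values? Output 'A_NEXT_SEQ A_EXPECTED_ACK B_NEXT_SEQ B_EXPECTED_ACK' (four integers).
After event 0: A_seq=245 A_ack=0 B_seq=0 B_ack=245
After event 1: A_seq=333 A_ack=0 B_seq=0 B_ack=245
After event 2: A_seq=526 A_ack=0 B_seq=0 B_ack=245
After event 3: A_seq=526 A_ack=68 B_seq=68 B_ack=245
After event 4: A_seq=526 A_ack=258 B_seq=258 B_ack=245

526 258 258 245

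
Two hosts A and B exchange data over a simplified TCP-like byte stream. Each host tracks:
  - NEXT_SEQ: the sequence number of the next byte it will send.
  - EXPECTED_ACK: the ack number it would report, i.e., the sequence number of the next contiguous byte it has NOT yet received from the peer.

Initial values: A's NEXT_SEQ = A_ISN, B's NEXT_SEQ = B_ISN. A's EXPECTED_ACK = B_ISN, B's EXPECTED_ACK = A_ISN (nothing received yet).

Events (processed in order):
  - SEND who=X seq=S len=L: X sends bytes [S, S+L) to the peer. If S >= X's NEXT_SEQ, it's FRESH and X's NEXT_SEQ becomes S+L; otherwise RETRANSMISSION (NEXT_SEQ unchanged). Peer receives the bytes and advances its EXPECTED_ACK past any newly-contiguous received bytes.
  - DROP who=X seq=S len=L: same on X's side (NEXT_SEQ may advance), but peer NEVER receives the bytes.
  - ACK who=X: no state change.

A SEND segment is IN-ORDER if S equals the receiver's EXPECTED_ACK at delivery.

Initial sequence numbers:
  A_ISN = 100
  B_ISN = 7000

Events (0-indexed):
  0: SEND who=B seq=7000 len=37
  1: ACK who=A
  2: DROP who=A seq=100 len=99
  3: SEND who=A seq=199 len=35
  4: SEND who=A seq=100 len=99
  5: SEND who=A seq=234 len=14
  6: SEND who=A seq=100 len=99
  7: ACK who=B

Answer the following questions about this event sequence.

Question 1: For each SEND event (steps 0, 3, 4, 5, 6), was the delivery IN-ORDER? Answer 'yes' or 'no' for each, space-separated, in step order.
Step 0: SEND seq=7000 -> in-order
Step 3: SEND seq=199 -> out-of-order
Step 4: SEND seq=100 -> in-order
Step 5: SEND seq=234 -> in-order
Step 6: SEND seq=100 -> out-of-order

Answer: yes no yes yes no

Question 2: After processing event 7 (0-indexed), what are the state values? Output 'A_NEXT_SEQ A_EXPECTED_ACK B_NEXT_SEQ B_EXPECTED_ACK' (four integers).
After event 0: A_seq=100 A_ack=7037 B_seq=7037 B_ack=100
After event 1: A_seq=100 A_ack=7037 B_seq=7037 B_ack=100
After event 2: A_seq=199 A_ack=7037 B_seq=7037 B_ack=100
After event 3: A_seq=234 A_ack=7037 B_seq=7037 B_ack=100
After event 4: A_seq=234 A_ack=7037 B_seq=7037 B_ack=234
After event 5: A_seq=248 A_ack=7037 B_seq=7037 B_ack=248
After event 6: A_seq=248 A_ack=7037 B_seq=7037 B_ack=248
After event 7: A_seq=248 A_ack=7037 B_seq=7037 B_ack=248

248 7037 7037 248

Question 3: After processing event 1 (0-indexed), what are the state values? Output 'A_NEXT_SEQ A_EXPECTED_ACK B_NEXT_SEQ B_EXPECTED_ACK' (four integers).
After event 0: A_seq=100 A_ack=7037 B_seq=7037 B_ack=100
After event 1: A_seq=100 A_ack=7037 B_seq=7037 B_ack=100

100 7037 7037 100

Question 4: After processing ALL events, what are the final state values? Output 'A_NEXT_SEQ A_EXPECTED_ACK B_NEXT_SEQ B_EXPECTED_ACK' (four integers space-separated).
After event 0: A_seq=100 A_ack=7037 B_seq=7037 B_ack=100
After event 1: A_seq=100 A_ack=7037 B_seq=7037 B_ack=100
After event 2: A_seq=199 A_ack=7037 B_seq=7037 B_ack=100
After event 3: A_seq=234 A_ack=7037 B_seq=7037 B_ack=100
After event 4: A_seq=234 A_ack=7037 B_seq=7037 B_ack=234
After event 5: A_seq=248 A_ack=7037 B_seq=7037 B_ack=248
After event 6: A_seq=248 A_ack=7037 B_seq=7037 B_ack=248
After event 7: A_seq=248 A_ack=7037 B_seq=7037 B_ack=248

Answer: 248 7037 7037 248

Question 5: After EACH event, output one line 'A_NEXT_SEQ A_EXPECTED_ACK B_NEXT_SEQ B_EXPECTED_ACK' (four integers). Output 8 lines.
100 7037 7037 100
100 7037 7037 100
199 7037 7037 100
234 7037 7037 100
234 7037 7037 234
248 7037 7037 248
248 7037 7037 248
248 7037 7037 248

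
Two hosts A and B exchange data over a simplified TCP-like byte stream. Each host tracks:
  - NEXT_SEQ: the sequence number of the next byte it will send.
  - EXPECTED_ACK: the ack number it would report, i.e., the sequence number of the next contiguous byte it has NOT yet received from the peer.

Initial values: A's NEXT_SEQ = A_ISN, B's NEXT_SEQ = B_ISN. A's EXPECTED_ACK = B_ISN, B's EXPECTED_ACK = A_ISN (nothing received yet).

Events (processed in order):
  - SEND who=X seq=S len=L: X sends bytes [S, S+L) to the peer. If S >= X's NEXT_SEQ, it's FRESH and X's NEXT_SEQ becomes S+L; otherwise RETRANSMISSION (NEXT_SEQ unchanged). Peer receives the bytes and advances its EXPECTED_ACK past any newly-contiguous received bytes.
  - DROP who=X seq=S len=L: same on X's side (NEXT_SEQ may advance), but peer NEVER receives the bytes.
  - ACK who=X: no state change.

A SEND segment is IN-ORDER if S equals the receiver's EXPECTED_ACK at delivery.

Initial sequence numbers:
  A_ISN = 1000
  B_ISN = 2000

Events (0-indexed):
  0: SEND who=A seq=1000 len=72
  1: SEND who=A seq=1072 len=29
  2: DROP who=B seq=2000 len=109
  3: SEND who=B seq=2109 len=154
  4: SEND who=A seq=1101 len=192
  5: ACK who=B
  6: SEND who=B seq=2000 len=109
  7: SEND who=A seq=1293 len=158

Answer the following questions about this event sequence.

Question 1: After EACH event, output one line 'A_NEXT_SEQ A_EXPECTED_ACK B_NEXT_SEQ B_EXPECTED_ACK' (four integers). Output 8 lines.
1072 2000 2000 1072
1101 2000 2000 1101
1101 2000 2109 1101
1101 2000 2263 1101
1293 2000 2263 1293
1293 2000 2263 1293
1293 2263 2263 1293
1451 2263 2263 1451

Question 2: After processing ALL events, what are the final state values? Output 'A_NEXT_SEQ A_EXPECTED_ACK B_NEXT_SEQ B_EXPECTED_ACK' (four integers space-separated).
After event 0: A_seq=1072 A_ack=2000 B_seq=2000 B_ack=1072
After event 1: A_seq=1101 A_ack=2000 B_seq=2000 B_ack=1101
After event 2: A_seq=1101 A_ack=2000 B_seq=2109 B_ack=1101
After event 3: A_seq=1101 A_ack=2000 B_seq=2263 B_ack=1101
After event 4: A_seq=1293 A_ack=2000 B_seq=2263 B_ack=1293
After event 5: A_seq=1293 A_ack=2000 B_seq=2263 B_ack=1293
After event 6: A_seq=1293 A_ack=2263 B_seq=2263 B_ack=1293
After event 7: A_seq=1451 A_ack=2263 B_seq=2263 B_ack=1451

Answer: 1451 2263 2263 1451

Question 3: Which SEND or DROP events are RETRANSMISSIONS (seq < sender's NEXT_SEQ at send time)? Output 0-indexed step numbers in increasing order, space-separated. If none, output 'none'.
Step 0: SEND seq=1000 -> fresh
Step 1: SEND seq=1072 -> fresh
Step 2: DROP seq=2000 -> fresh
Step 3: SEND seq=2109 -> fresh
Step 4: SEND seq=1101 -> fresh
Step 6: SEND seq=2000 -> retransmit
Step 7: SEND seq=1293 -> fresh

Answer: 6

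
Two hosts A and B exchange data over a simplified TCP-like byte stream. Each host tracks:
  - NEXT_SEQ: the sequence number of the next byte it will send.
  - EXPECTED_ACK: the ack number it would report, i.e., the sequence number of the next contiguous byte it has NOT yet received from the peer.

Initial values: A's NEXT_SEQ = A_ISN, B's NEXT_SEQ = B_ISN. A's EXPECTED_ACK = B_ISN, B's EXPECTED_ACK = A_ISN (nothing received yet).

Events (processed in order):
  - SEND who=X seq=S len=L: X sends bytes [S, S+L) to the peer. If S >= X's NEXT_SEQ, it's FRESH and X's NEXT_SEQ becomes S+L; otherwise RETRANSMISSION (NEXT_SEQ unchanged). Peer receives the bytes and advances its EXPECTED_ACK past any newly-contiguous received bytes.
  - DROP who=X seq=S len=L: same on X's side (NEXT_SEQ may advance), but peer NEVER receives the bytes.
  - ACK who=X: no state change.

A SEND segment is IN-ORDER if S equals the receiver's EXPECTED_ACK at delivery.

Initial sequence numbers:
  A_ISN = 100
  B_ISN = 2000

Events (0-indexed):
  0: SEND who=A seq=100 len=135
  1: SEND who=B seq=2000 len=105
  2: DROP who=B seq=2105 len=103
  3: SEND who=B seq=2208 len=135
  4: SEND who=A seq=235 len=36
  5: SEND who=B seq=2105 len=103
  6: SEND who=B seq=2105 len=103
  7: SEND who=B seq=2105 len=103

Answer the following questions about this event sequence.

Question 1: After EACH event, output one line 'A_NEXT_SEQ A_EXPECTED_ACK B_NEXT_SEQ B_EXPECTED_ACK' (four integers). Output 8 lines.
235 2000 2000 235
235 2105 2105 235
235 2105 2208 235
235 2105 2343 235
271 2105 2343 271
271 2343 2343 271
271 2343 2343 271
271 2343 2343 271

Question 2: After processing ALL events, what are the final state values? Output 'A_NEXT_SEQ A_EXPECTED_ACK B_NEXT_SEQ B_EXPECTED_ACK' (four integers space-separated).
After event 0: A_seq=235 A_ack=2000 B_seq=2000 B_ack=235
After event 1: A_seq=235 A_ack=2105 B_seq=2105 B_ack=235
After event 2: A_seq=235 A_ack=2105 B_seq=2208 B_ack=235
After event 3: A_seq=235 A_ack=2105 B_seq=2343 B_ack=235
After event 4: A_seq=271 A_ack=2105 B_seq=2343 B_ack=271
After event 5: A_seq=271 A_ack=2343 B_seq=2343 B_ack=271
After event 6: A_seq=271 A_ack=2343 B_seq=2343 B_ack=271
After event 7: A_seq=271 A_ack=2343 B_seq=2343 B_ack=271

Answer: 271 2343 2343 271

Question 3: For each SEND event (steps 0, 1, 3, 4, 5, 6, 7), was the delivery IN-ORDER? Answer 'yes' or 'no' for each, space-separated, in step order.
Answer: yes yes no yes yes no no

Derivation:
Step 0: SEND seq=100 -> in-order
Step 1: SEND seq=2000 -> in-order
Step 3: SEND seq=2208 -> out-of-order
Step 4: SEND seq=235 -> in-order
Step 5: SEND seq=2105 -> in-order
Step 6: SEND seq=2105 -> out-of-order
Step 7: SEND seq=2105 -> out-of-order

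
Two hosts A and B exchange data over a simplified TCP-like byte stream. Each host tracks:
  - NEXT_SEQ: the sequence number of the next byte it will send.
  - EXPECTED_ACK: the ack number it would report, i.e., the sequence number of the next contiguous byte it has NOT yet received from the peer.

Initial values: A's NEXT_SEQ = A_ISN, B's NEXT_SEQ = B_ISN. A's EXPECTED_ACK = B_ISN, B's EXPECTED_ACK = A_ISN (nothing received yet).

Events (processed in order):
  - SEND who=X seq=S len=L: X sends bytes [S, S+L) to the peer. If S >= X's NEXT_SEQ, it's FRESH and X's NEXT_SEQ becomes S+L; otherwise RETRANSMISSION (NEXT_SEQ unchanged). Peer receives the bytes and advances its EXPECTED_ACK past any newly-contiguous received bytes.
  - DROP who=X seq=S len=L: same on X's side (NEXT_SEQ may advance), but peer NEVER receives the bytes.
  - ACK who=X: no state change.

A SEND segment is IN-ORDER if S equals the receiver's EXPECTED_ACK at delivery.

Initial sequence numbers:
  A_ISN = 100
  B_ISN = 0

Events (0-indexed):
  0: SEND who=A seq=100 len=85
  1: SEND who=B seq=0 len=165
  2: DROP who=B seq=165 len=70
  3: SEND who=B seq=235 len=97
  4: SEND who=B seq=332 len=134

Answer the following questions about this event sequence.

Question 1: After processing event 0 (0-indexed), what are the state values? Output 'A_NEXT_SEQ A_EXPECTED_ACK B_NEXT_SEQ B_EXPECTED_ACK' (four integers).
After event 0: A_seq=185 A_ack=0 B_seq=0 B_ack=185

185 0 0 185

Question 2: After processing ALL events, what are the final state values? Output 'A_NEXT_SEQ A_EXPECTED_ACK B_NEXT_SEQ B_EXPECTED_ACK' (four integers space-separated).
Answer: 185 165 466 185

Derivation:
After event 0: A_seq=185 A_ack=0 B_seq=0 B_ack=185
After event 1: A_seq=185 A_ack=165 B_seq=165 B_ack=185
After event 2: A_seq=185 A_ack=165 B_seq=235 B_ack=185
After event 3: A_seq=185 A_ack=165 B_seq=332 B_ack=185
After event 4: A_seq=185 A_ack=165 B_seq=466 B_ack=185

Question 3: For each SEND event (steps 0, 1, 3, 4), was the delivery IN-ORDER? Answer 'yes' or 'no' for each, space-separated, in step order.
Answer: yes yes no no

Derivation:
Step 0: SEND seq=100 -> in-order
Step 1: SEND seq=0 -> in-order
Step 3: SEND seq=235 -> out-of-order
Step 4: SEND seq=332 -> out-of-order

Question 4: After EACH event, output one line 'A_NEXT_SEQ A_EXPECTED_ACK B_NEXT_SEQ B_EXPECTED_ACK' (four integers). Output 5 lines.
185 0 0 185
185 165 165 185
185 165 235 185
185 165 332 185
185 165 466 185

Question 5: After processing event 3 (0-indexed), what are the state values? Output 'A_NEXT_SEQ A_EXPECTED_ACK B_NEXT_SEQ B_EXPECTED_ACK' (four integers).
After event 0: A_seq=185 A_ack=0 B_seq=0 B_ack=185
After event 1: A_seq=185 A_ack=165 B_seq=165 B_ack=185
After event 2: A_seq=185 A_ack=165 B_seq=235 B_ack=185
After event 3: A_seq=185 A_ack=165 B_seq=332 B_ack=185

185 165 332 185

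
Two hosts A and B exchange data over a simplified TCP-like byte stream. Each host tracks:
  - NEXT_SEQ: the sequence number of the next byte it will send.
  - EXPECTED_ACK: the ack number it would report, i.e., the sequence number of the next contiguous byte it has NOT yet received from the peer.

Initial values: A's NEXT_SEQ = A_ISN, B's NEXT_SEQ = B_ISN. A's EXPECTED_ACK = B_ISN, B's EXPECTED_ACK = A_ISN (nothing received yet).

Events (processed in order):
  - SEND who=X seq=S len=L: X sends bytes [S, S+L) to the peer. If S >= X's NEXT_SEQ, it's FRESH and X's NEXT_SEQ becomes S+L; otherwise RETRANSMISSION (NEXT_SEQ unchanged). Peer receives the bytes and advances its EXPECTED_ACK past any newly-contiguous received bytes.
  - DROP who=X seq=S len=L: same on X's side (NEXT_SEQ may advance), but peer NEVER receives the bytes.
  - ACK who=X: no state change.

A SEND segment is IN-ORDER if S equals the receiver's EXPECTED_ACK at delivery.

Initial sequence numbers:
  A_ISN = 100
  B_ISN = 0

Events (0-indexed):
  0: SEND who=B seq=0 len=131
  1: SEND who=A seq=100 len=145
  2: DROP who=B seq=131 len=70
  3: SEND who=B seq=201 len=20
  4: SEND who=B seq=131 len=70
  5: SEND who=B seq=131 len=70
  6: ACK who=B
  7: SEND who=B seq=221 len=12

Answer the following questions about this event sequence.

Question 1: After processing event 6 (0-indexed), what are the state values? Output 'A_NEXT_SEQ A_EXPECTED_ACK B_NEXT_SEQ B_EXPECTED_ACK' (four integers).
After event 0: A_seq=100 A_ack=131 B_seq=131 B_ack=100
After event 1: A_seq=245 A_ack=131 B_seq=131 B_ack=245
After event 2: A_seq=245 A_ack=131 B_seq=201 B_ack=245
After event 3: A_seq=245 A_ack=131 B_seq=221 B_ack=245
After event 4: A_seq=245 A_ack=221 B_seq=221 B_ack=245
After event 5: A_seq=245 A_ack=221 B_seq=221 B_ack=245
After event 6: A_seq=245 A_ack=221 B_seq=221 B_ack=245

245 221 221 245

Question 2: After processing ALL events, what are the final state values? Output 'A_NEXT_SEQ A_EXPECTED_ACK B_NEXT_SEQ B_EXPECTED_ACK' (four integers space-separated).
Answer: 245 233 233 245

Derivation:
After event 0: A_seq=100 A_ack=131 B_seq=131 B_ack=100
After event 1: A_seq=245 A_ack=131 B_seq=131 B_ack=245
After event 2: A_seq=245 A_ack=131 B_seq=201 B_ack=245
After event 3: A_seq=245 A_ack=131 B_seq=221 B_ack=245
After event 4: A_seq=245 A_ack=221 B_seq=221 B_ack=245
After event 5: A_seq=245 A_ack=221 B_seq=221 B_ack=245
After event 6: A_seq=245 A_ack=221 B_seq=221 B_ack=245
After event 7: A_seq=245 A_ack=233 B_seq=233 B_ack=245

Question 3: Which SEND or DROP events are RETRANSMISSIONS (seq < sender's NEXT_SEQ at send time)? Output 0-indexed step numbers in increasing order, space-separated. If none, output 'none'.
Answer: 4 5

Derivation:
Step 0: SEND seq=0 -> fresh
Step 1: SEND seq=100 -> fresh
Step 2: DROP seq=131 -> fresh
Step 3: SEND seq=201 -> fresh
Step 4: SEND seq=131 -> retransmit
Step 5: SEND seq=131 -> retransmit
Step 7: SEND seq=221 -> fresh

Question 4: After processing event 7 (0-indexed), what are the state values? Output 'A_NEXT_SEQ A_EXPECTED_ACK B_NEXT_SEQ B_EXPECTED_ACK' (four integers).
After event 0: A_seq=100 A_ack=131 B_seq=131 B_ack=100
After event 1: A_seq=245 A_ack=131 B_seq=131 B_ack=245
After event 2: A_seq=245 A_ack=131 B_seq=201 B_ack=245
After event 3: A_seq=245 A_ack=131 B_seq=221 B_ack=245
After event 4: A_seq=245 A_ack=221 B_seq=221 B_ack=245
After event 5: A_seq=245 A_ack=221 B_seq=221 B_ack=245
After event 6: A_seq=245 A_ack=221 B_seq=221 B_ack=245
After event 7: A_seq=245 A_ack=233 B_seq=233 B_ack=245

245 233 233 245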